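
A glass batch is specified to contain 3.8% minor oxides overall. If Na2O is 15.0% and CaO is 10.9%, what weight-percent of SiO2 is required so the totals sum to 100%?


Known pieces sum to 100%:
  SiO2 = 100 - (others + Na2O + CaO)
  SiO2 = 100 - (3.8 + 15.0 + 10.9) = 70.3%

70.3%


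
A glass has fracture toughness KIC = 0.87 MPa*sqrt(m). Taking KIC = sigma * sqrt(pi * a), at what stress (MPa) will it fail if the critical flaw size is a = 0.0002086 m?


Rearrange KIC = sigma * sqrt(pi * a):
  sigma = KIC / sqrt(pi * a)
  sqrt(pi * 0.0002086) = 0.0256
  sigma = 0.87 / 0.0256 = 33.98 MPa

33.98 MPa


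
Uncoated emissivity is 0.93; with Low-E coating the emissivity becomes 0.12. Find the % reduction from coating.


Percentage reduction = (1 - coated/uncoated) * 100
  Ratio = 0.12 / 0.93 = 0.129
  Reduction = (1 - 0.129) * 100 = 87.1%

87.1%


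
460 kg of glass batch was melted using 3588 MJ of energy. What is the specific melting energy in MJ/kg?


Rearrange E = m * s for s:
  s = E / m
  s = 3588 / 460 = 7.8 MJ/kg

7.8 MJ/kg


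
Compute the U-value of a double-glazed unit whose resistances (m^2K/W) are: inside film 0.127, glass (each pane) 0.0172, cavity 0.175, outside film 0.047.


Total thermal resistance (series):
  R_total = R_in + R_glass + R_air + R_glass + R_out
  R_total = 0.127 + 0.0172 + 0.175 + 0.0172 + 0.047 = 0.3834 m^2K/W
U-value = 1 / R_total = 1 / 0.3834 = 2.608 W/m^2K

2.608 W/m^2K


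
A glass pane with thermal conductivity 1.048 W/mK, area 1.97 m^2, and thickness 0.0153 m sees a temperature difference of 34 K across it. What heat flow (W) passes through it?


Fourier's law: Q = k * A * dT / t
  Q = 1.048 * 1.97 * 34 / 0.0153
  Q = 70.19504 / 0.0153 = 4587.9 W

4587.9 W


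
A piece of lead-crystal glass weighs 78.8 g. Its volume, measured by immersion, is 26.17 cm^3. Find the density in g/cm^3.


Use the definition of density:
  rho = mass / volume
  rho = 78.8 / 26.17 = 3.011 g/cm^3

3.011 g/cm^3


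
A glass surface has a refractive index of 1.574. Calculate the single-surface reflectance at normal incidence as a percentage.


Fresnel reflectance at normal incidence:
  R = ((n - 1)/(n + 1))^2
  (n - 1)/(n + 1) = (1.574 - 1)/(1.574 + 1) = 0.222999
  R = 0.222999^2 = 0.0497286
  R(%) = 0.0497286 * 100 = 4.973%

4.973%


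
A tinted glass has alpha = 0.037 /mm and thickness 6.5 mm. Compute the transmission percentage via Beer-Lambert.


Beer-Lambert law: T = exp(-alpha * thickness)
  exponent = -0.037 * 6.5 = -0.2405
  T = exp(-0.2405) = 0.7862
  Percentage = 0.7862 * 100 = 78.62%

78.62%


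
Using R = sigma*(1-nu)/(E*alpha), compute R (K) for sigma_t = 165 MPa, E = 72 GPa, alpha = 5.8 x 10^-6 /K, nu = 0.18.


Thermal shock resistance: R = sigma * (1 - nu) / (E * alpha)
  Numerator = 165 * (1 - 0.18) = 135.3
  Denominator = 72 * 1000 * (5.8 x 10^-6) = 0.4176
  R = 135.3 / 0.4176 = 324.0 K

324.0 K


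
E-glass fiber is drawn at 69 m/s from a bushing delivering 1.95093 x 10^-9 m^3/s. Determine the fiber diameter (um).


Cross-sectional area from continuity:
  A = Q / v = 1.95093 x 10^-9 / 69 = 2.827435 x 10^-11 m^2
Diameter from circular cross-section:
  d = sqrt(4A / pi) * 10^6 (m -> um)
  d = sqrt(4 * 2.827435 x 10^-11 / pi) * 10^6 = 6.0 um

6.0 um


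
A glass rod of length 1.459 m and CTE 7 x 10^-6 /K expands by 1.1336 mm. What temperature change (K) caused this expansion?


Rearrange dL = alpha * L0 * dT for dT:
  dT = dL / (alpha * L0)
  dL (m) = 1.1336 / 1000 = 0.0011336
  dT = 0.0011336 / ((7 x 10^-6) * 1.459) = 111.0 K

111.0 K


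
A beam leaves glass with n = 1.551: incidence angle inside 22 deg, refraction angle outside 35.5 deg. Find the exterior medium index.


Apply Snell's law: n1 * sin(theta1) = n2 * sin(theta2)
  n2 = n1 * sin(theta1) / sin(theta2)
  sin(22) = 0.374607
  sin(35.5) = 0.580703
  n2 = 1.551 * 0.374607 / 0.580703 = 1.0005

1.0005


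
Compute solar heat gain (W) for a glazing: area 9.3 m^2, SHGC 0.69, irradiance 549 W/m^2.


Solar heat gain: Q = Area * SHGC * Irradiance
  Q = 9.3 * 0.69 * 549 = 3522.9 W

3522.9 W


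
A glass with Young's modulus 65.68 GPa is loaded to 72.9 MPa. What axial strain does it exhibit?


Rearrange E = sigma / epsilon:
  epsilon = sigma / E
  E (MPa) = 65.68 * 1000 = 65680
  epsilon = 72.9 / 65680 = 0.00111

0.00111


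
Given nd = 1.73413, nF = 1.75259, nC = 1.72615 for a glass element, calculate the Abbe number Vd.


Abbe number formula: Vd = (nd - 1) / (nF - nC)
  nd - 1 = 1.73413 - 1 = 0.73413
  nF - nC = 1.75259 - 1.72615 = 0.02644
  Vd = 0.73413 / 0.02644 = 27.77

27.77


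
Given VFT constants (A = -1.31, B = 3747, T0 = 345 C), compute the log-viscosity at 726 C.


VFT equation: log(eta) = A + B / (T - T0)
  T - T0 = 726 - 345 = 381
  B / (T - T0) = 3747 / 381 = 9.835
  log(eta) = -1.31 + 9.835 = 8.525

8.525


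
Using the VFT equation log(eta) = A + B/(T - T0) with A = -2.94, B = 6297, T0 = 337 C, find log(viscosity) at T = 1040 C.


VFT equation: log(eta) = A + B / (T - T0)
  T - T0 = 1040 - 337 = 703
  B / (T - T0) = 6297 / 703 = 8.957
  log(eta) = -2.94 + 8.957 = 6.017

6.017


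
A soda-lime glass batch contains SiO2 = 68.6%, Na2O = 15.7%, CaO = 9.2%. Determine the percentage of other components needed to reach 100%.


Sum the three major oxides:
  SiO2 + Na2O + CaO = 68.6 + 15.7 + 9.2 = 93.5%
Subtract from 100%:
  Others = 100 - 93.5 = 6.5%

6.5%


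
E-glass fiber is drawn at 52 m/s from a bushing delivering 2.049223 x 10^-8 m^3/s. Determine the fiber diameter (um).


Cross-sectional area from continuity:
  A = Q / v = 2.049223 x 10^-8 / 52 = 3.940813 x 10^-10 m^2
Diameter from circular cross-section:
  d = sqrt(4A / pi) * 10^6 (m -> um)
  d = sqrt(4 * 3.940813 x 10^-10 / pi) * 10^6 = 22.4 um

22.4 um


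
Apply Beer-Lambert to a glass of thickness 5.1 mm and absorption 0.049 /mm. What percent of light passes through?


Beer-Lambert law: T = exp(-alpha * thickness)
  exponent = -0.049 * 5.1 = -0.2499
  T = exp(-0.2499) = 0.7789
  Percentage = 0.7789 * 100 = 77.89%

77.89%


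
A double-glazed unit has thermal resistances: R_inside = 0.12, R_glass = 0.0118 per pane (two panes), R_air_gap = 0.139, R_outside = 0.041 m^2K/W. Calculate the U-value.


Total thermal resistance (series):
  R_total = R_in + R_glass + R_air + R_glass + R_out
  R_total = 0.12 + 0.0118 + 0.139 + 0.0118 + 0.041 = 0.3236 m^2K/W
U-value = 1 / R_total = 1 / 0.3236 = 3.09 W/m^2K

3.09 W/m^2K


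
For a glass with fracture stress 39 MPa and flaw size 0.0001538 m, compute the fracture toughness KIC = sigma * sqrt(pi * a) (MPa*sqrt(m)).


Fracture toughness: KIC = sigma * sqrt(pi * a)
  pi * a = pi * 0.0001538 = 0.000483177
  sqrt(pi * a) = 0.021981
  KIC = 39 * 0.021981 = 0.857 MPa*sqrt(m)

0.857 MPa*sqrt(m)


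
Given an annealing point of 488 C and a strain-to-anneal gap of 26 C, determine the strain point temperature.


Strain point = annealing point - difference:
  T_strain = 488 - 26 = 462 C

462 C


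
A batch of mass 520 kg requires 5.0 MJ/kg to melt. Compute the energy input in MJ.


Total energy = mass * specific energy
  E = 520 * 5.0 = 2600 MJ

2600 MJ


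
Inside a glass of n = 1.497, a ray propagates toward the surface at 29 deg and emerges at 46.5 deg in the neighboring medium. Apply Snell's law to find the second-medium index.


Apply Snell's law: n1 * sin(theta1) = n2 * sin(theta2)
  n2 = n1 * sin(theta1) / sin(theta2)
  sin(29) = 0.48481
  sin(46.5) = 0.725374
  n2 = 1.497 * 0.48481 / 0.725374 = 1.0005

1.0005


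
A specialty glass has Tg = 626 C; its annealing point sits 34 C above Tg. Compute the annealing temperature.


The annealing temperature is Tg plus the offset:
  T_anneal = 626 + 34 = 660 C

660 C


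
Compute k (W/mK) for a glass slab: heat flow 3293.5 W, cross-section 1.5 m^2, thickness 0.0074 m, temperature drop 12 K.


Fourier's law rearranged: k = Q * t / (A * dT)
  Numerator = 3293.5 * 0.0074 = 24.3719
  Denominator = 1.5 * 12 = 18.0
  k = 24.3719 / 18.0 = 1.354 W/mK

1.354 W/mK


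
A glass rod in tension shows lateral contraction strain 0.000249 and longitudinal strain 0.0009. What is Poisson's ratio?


Poisson's ratio: nu = lateral strain / axial strain
  nu = 0.000249 / 0.0009 = 0.2767

0.2767


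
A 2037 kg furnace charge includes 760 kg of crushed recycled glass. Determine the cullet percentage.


Cullet ratio = (cullet mass / total batch mass) * 100
  Ratio = 760 / 2037 * 100 = 37.31%

37.31%


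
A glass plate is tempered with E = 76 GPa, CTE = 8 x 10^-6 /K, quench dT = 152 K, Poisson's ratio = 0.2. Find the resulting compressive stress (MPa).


Tempering stress: sigma = E * alpha * dT / (1 - nu)
  E (MPa) = 76 * 1000 = 76000
  Numerator = 76000 * (8 x 10^-6) * 152 = 92.416
  Denominator = 1 - 0.2 = 0.8
  sigma = 92.416 / 0.8 = 115.5 MPa

115.5 MPa


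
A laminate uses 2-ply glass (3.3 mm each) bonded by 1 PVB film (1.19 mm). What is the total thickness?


Total thickness = glass contribution + PVB contribution
  Glass: 2 * 3.3 = 6.6 mm
  PVB: 1 * 1.19 = 1.19 mm
  Total = 6.6 + 1.19 = 7.79 mm

7.79 mm


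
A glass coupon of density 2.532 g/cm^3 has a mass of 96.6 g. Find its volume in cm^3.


Rearrange rho = m / V:
  V = m / rho
  V = 96.6 / 2.532 = 38.152 cm^3

38.152 cm^3


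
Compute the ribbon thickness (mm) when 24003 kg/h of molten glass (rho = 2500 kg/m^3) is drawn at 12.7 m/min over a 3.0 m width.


Ribbon cross-section from mass balance:
  Volume rate = throughput / density = 24003 / 2500 = 9.6012 m^3/h
  thickness = volume rate / (speed * 60 * width), i.e.
  thickness = throughput / (60 * speed * width * density) * 1000
  thickness = 24003 / (60 * 12.7 * 3.0 * 2500) * 1000 = 4.2 mm

4.2 mm


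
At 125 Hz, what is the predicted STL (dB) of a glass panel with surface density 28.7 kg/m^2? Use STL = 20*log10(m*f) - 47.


Mass law: STL = 20 * log10(m * f) - 47
  m * f = 28.7 * 125 = 3587.5
  log10(3587.5) = 3.55479
  STL = 20 * 3.55479 - 47 = 71.0958 - 47 = 24.1 dB

24.1 dB


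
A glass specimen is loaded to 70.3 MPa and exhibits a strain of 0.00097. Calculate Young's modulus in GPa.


Young's modulus: E = stress / strain
  E = 70.3 MPa / 0.00097 = 72474.23 MPa
Convert to GPa: 72474.23 / 1000 = 72.47 GPa

72.47 GPa


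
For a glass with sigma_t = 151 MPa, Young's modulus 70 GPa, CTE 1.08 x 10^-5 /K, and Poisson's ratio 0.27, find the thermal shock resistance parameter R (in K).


Thermal shock resistance: R = sigma * (1 - nu) / (E * alpha)
  Numerator = 151 * (1 - 0.27) = 110.23
  Denominator = 70 * 1000 * (1.08 x 10^-5) = 0.756
  R = 110.23 / 0.756 = 145.8 K

145.8 K


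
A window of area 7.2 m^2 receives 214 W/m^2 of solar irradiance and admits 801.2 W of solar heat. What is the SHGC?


Rearrange Q = Area * SHGC * Irradiance:
  SHGC = Q / (Area * Irradiance)
  SHGC = 801.2 / (7.2 * 214) = 0.52

0.52


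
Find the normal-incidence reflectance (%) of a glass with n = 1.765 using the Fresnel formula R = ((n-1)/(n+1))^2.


Fresnel reflectance at normal incidence:
  R = ((n - 1)/(n + 1))^2
  (n - 1)/(n + 1) = (1.765 - 1)/(1.765 + 1) = 0.276673
  R = 0.276673^2 = 0.0765479
  R(%) = 0.0765479 * 100 = 7.655%

7.655%


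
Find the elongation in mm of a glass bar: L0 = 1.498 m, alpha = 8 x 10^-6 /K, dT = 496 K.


Thermal expansion formula: dL = alpha * L0 * dT
  dL = (8 x 10^-6) * 1.498 * 496 = 0.00594406 m
Convert to mm: 0.00594406 * 1000 = 5.9441 mm

5.9441 mm


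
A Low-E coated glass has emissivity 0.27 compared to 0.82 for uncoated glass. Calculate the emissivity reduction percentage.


Percentage reduction = (1 - coated/uncoated) * 100
  Ratio = 0.27 / 0.82 = 0.3293
  Reduction = (1 - 0.3293) * 100 = 67.1%

67.1%


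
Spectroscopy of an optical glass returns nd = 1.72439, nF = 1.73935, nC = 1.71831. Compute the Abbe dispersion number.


Abbe number formula: Vd = (nd - 1) / (nF - nC)
  nd - 1 = 1.72439 - 1 = 0.72439
  nF - nC = 1.73935 - 1.71831 = 0.02104
  Vd = 0.72439 / 0.02104 = 34.43

34.43


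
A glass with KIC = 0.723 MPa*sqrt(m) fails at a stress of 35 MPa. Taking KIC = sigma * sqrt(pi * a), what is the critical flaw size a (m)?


Rearrange KIC = sigma * sqrt(pi * a):
  sqrt(pi * a) = KIC / sigma
  sqrt(pi * a) = 0.723 / 35 = 0.020657
  a = (KIC / sigma)^2 / pi
  a = 0.020657^2 / pi = 0.0001358 m

0.0001358 m


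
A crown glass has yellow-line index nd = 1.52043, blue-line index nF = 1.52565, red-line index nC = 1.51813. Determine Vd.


Abbe number formula: Vd = (nd - 1) / (nF - nC)
  nd - 1 = 1.52043 - 1 = 0.52043
  nF - nC = 1.52565 - 1.51813 = 0.00752
  Vd = 0.52043 / 0.00752 = 69.21

69.21


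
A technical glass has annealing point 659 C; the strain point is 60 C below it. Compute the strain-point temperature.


Strain point = annealing point - difference:
  T_strain = 659 - 60 = 599 C

599 C


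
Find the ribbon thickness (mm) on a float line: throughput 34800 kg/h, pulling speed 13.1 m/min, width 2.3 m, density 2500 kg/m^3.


Ribbon cross-section from mass balance:
  Volume rate = throughput / density = 34800 / 2500 = 13.92 m^3/h
  thickness = volume rate / (speed * 60 * width), i.e.
  thickness = throughput / (60 * speed * width * density) * 1000
  thickness = 34800 / (60 * 13.1 * 2.3 * 2500) * 1000 = 7.7 mm

7.7 mm


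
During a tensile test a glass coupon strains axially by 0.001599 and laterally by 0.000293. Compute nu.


Poisson's ratio: nu = lateral strain / axial strain
  nu = 0.000293 / 0.001599 = 0.1832

0.1832


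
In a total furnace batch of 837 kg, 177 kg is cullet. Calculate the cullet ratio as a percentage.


Cullet ratio = (cullet mass / total batch mass) * 100
  Ratio = 177 / 837 * 100 = 21.15%

21.15%


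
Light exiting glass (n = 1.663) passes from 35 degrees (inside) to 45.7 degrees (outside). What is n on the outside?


Apply Snell's law: n1 * sin(theta1) = n2 * sin(theta2)
  n2 = n1 * sin(theta1) / sin(theta2)
  sin(35) = 0.573576
  sin(45.7) = 0.715693
  n2 = 1.663 * 0.573576 / 0.715693 = 1.3328

1.3328


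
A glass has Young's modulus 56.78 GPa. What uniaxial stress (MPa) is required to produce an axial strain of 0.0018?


Rearrange E = sigma / epsilon:
  sigma = E * epsilon
  E (MPa) = 56.78 * 1000 = 56780
  sigma = 56780 * 0.0018 = 102.2 MPa

102.2 MPa


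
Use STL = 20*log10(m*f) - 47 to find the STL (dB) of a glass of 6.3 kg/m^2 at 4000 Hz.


Mass law: STL = 20 * log10(m * f) - 47
  m * f = 6.3 * 4000 = 25200
  log10(25200) = 4.4014
  STL = 20 * 4.4014 - 47 = 88.028 - 47 = 41.0 dB

41.0 dB


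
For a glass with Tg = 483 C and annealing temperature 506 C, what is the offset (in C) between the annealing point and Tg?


Offset = T_anneal - Tg:
  offset = 506 - 483 = 23 C

23 C


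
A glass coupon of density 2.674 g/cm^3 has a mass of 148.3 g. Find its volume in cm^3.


Rearrange rho = m / V:
  V = m / rho
  V = 148.3 / 2.674 = 55.46 cm^3

55.46 cm^3


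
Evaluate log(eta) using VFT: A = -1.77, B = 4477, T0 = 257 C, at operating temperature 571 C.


VFT equation: log(eta) = A + B / (T - T0)
  T - T0 = 571 - 257 = 314
  B / (T - T0) = 4477 / 314 = 14.258
  log(eta) = -1.77 + 14.258 = 12.488

12.488


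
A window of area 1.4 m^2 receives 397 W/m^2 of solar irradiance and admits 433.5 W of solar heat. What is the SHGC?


Rearrange Q = Area * SHGC * Irradiance:
  SHGC = Q / (Area * Irradiance)
  SHGC = 433.5 / (1.4 * 397) = 0.78

0.78


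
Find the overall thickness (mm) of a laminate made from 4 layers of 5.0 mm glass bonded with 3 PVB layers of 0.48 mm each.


Total thickness = glass contribution + PVB contribution
  Glass: 4 * 5.0 = 20.0 mm
  PVB: 3 * 0.48 = 1.44 mm
  Total = 20.0 + 1.44 = 21.44 mm

21.44 mm


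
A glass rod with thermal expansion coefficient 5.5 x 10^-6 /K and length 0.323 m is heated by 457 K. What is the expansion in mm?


Thermal expansion formula: dL = alpha * L0 * dT
  dL = (5.5 x 10^-6) * 0.323 * 457 = 0.00081186 m
Convert to mm: 0.00081186 * 1000 = 0.8119 mm

0.8119 mm


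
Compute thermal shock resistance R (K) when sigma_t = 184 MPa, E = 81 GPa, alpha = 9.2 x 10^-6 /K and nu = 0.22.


Thermal shock resistance: R = sigma * (1 - nu) / (E * alpha)
  Numerator = 184 * (1 - 0.22) = 143.52
  Denominator = 81 * 1000 * (9.2 x 10^-6) = 0.7452
  R = 143.52 / 0.7452 = 192.6 K

192.6 K


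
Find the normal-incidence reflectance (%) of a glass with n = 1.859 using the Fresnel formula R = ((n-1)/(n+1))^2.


Fresnel reflectance at normal incidence:
  R = ((n - 1)/(n + 1))^2
  (n - 1)/(n + 1) = (1.859 - 1)/(1.859 + 1) = 0.300455
  R = 0.300455^2 = 0.0902732
  R(%) = 0.0902732 * 100 = 9.027%

9.027%


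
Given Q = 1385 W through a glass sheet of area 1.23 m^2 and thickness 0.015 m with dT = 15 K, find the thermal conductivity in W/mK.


Fourier's law rearranged: k = Q * t / (A * dT)
  Numerator = 1385 * 0.015 = 20.775
  Denominator = 1.23 * 15 = 18.45
  k = 20.775 / 18.45 = 1.126 W/mK

1.126 W/mK


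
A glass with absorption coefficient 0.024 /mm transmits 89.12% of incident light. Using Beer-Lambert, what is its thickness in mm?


Rearrange T = exp(-alpha * thickness):
  thickness = -ln(T) / alpha
  T = 89.12/100 = 0.8912
  ln(T) = -0.11519
  -ln(T) = 0.11519
  thickness = 0.11519 / 0.024 = 4.8 mm

4.8 mm


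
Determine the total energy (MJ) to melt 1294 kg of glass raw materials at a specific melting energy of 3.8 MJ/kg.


Total energy = mass * specific energy
  E = 1294 * 3.8 = 4917.2 MJ

4917.2 MJ


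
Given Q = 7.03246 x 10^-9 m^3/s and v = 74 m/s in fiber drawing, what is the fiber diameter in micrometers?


Cross-sectional area from continuity:
  A = Q / v = 7.03246 x 10^-9 / 74 = 9.503324 x 10^-11 m^2
Diameter from circular cross-section:
  d = sqrt(4A / pi) * 10^6 (m -> um)
  d = sqrt(4 * 9.503324 x 10^-11 / pi) * 10^6 = 11.0 um

11.0 um


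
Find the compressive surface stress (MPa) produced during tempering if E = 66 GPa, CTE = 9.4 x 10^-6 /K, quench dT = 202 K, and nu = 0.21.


Tempering stress: sigma = E * alpha * dT / (1 - nu)
  E (MPa) = 66 * 1000 = 66000
  Numerator = 66000 * (9.4 x 10^-6) * 202 = 125.3208
  Denominator = 1 - 0.21 = 0.79
  sigma = 125.3208 / 0.79 = 158.6 MPa

158.6 MPa


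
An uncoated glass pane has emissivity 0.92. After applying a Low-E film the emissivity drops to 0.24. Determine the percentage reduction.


Percentage reduction = (1 - coated/uncoated) * 100
  Ratio = 0.24 / 0.92 = 0.2609
  Reduction = (1 - 0.2609) * 100 = 73.9%

73.9%


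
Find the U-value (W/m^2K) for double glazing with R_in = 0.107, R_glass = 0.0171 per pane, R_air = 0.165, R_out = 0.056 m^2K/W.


Total thermal resistance (series):
  R_total = R_in + R_glass + R_air + R_glass + R_out
  R_total = 0.107 + 0.0171 + 0.165 + 0.0171 + 0.056 = 0.3622 m^2K/W
U-value = 1 / R_total = 1 / 0.3622 = 2.761 W/m^2K

2.761 W/m^2K


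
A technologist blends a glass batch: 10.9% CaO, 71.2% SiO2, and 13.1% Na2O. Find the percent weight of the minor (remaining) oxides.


Sum the three major oxides:
  SiO2 + Na2O + CaO = 71.2 + 13.1 + 10.9 = 95.2%
Subtract from 100%:
  Others = 100 - 95.2 = 4.8%

4.8%


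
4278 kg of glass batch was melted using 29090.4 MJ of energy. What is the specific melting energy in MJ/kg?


Rearrange E = m * s for s:
  s = E / m
  s = 29090.4 / 4278 = 6.8 MJ/kg

6.8 MJ/kg


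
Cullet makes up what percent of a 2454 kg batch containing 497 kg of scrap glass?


Cullet ratio = (cullet mass / total batch mass) * 100
  Ratio = 497 / 2454 * 100 = 20.25%

20.25%


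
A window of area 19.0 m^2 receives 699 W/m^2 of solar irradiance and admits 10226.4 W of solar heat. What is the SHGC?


Rearrange Q = Area * SHGC * Irradiance:
  SHGC = Q / (Area * Irradiance)
  SHGC = 10226.4 / (19.0 * 699) = 0.77

0.77


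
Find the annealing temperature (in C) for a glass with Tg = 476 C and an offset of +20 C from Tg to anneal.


The annealing temperature is Tg plus the offset:
  T_anneal = 476 + 20 = 496 C

496 C


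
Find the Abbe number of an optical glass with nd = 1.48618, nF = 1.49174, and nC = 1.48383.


Abbe number formula: Vd = (nd - 1) / (nF - nC)
  nd - 1 = 1.48618 - 1 = 0.48618
  nF - nC = 1.49174 - 1.48383 = 0.00791
  Vd = 0.48618 / 0.00791 = 61.46

61.46


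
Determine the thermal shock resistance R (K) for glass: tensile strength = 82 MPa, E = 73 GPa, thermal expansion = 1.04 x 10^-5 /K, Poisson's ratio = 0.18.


Thermal shock resistance: R = sigma * (1 - nu) / (E * alpha)
  Numerator = 82 * (1 - 0.18) = 67.24
  Denominator = 73 * 1000 * (1.04 x 10^-5) = 0.7592
  R = 67.24 / 0.7592 = 88.6 K

88.6 K


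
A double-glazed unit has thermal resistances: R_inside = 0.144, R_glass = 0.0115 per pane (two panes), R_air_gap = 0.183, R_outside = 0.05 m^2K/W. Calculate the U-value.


Total thermal resistance (series):
  R_total = R_in + R_glass + R_air + R_glass + R_out
  R_total = 0.144 + 0.0115 + 0.183 + 0.0115 + 0.05 = 0.4 m^2K/W
U-value = 1 / R_total = 1 / 0.4 = 2.5 W/m^2K

2.5 W/m^2K


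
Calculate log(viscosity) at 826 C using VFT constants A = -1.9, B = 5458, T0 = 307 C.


VFT equation: log(eta) = A + B / (T - T0)
  T - T0 = 826 - 307 = 519
  B / (T - T0) = 5458 / 519 = 10.516
  log(eta) = -1.9 + 10.516 = 8.616

8.616


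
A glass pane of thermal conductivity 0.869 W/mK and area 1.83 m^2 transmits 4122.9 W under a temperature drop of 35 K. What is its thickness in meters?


Fourier's law: t = k * A * dT / Q
  t = 0.869 * 1.83 * 35 / 4122.9
  t = 55.65945 / 4122.9 = 0.0135 m

0.0135 m


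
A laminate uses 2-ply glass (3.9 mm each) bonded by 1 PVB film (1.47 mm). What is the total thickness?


Total thickness = glass contribution + PVB contribution
  Glass: 2 * 3.9 = 7.8 mm
  PVB: 1 * 1.47 = 1.47 mm
  Total = 7.8 + 1.47 = 9.27 mm

9.27 mm


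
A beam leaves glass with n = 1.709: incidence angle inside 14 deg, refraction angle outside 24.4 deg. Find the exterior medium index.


Apply Snell's law: n1 * sin(theta1) = n2 * sin(theta2)
  n2 = n1 * sin(theta1) / sin(theta2)
  sin(14) = 0.241922
  sin(24.4) = 0.413104
  n2 = 1.709 * 0.241922 / 0.413104 = 1.0008

1.0008


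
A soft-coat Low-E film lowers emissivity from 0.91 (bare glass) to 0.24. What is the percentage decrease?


Percentage reduction = (1 - coated/uncoated) * 100
  Ratio = 0.24 / 0.91 = 0.2637
  Reduction = (1 - 0.2637) * 100 = 73.6%

73.6%


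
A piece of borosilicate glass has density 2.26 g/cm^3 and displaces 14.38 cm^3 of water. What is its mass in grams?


Rearrange rho = m / V:
  m = rho * V
  m = 2.26 * 14.38 = 32.499 g

32.499 g


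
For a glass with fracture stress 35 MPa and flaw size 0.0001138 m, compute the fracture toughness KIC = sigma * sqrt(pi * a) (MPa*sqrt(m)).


Fracture toughness: KIC = sigma * sqrt(pi * a)
  pi * a = pi * 0.0001138 = 0.000357513
  sqrt(pi * a) = 0.018908
  KIC = 35 * 0.018908 = 0.662 MPa*sqrt(m)

0.662 MPa*sqrt(m)


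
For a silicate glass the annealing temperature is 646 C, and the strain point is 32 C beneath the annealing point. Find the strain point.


Strain point = annealing point - difference:
  T_strain = 646 - 32 = 614 C

614 C


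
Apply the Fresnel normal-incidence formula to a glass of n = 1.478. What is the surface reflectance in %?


Fresnel reflectance at normal incidence:
  R = ((n - 1)/(n + 1))^2
  (n - 1)/(n + 1) = (1.478 - 1)/(1.478 + 1) = 0.192897
  R = 0.192897^2 = 0.0372093
  R(%) = 0.0372093 * 100 = 3.721%

3.721%


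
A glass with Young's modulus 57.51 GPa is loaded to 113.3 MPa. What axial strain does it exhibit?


Rearrange E = sigma / epsilon:
  epsilon = sigma / E
  E (MPa) = 57.51 * 1000 = 57510
  epsilon = 113.3 / 57510 = 0.00197

0.00197


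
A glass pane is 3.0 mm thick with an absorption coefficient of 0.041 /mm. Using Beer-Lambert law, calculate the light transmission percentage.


Beer-Lambert law: T = exp(-alpha * thickness)
  exponent = -0.041 * 3.0 = -0.123
  T = exp(-0.123) = 0.8843
  Percentage = 0.8843 * 100 = 88.43%

88.43%


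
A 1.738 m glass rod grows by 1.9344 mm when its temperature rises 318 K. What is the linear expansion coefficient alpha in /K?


Rearrange dL = alpha * L0 * dT for alpha:
  alpha = dL / (L0 * dT)
  alpha = (1.9344 / 1000) / (1.738 * 318) = 0.0000035 /K = 3.5 x 10^-6 /K

3.5 x 10^-6 /K


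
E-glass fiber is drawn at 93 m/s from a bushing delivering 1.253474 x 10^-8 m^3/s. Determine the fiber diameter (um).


Cross-sectional area from continuity:
  A = Q / v = 1.253474 x 10^-8 / 93 = 1.347822 x 10^-10 m^2
Diameter from circular cross-section:
  d = sqrt(4A / pi) * 10^6 (m -> um)
  d = sqrt(4 * 1.347822 x 10^-10 / pi) * 10^6 = 13.1 um

13.1 um


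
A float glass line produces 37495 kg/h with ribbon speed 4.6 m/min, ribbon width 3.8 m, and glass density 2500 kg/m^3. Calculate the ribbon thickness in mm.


Ribbon cross-section from mass balance:
  Volume rate = throughput / density = 37495 / 2500 = 14.998 m^3/h
  thickness = volume rate / (speed * 60 * width), i.e.
  thickness = throughput / (60 * speed * width * density) * 1000
  thickness = 37495 / (60 * 4.6 * 3.8 * 2500) * 1000 = 14.3 mm

14.3 mm


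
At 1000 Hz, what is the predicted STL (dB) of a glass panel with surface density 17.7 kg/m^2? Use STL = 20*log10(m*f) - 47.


Mass law: STL = 20 * log10(m * f) - 47
  m * f = 17.7 * 1000 = 17700
  log10(17700) = 4.24797
  STL = 20 * 4.24797 - 47 = 84.9594 - 47 = 38.0 dB

38.0 dB


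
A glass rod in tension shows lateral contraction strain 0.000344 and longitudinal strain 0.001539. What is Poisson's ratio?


Poisson's ratio: nu = lateral strain / axial strain
  nu = 0.000344 / 0.001539 = 0.2235

0.2235


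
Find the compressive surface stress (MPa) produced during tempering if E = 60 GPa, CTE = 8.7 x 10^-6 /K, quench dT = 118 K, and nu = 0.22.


Tempering stress: sigma = E * alpha * dT / (1 - nu)
  E (MPa) = 60 * 1000 = 60000
  Numerator = 60000 * (8.7 x 10^-6) * 118 = 61.596
  Denominator = 1 - 0.22 = 0.78
  sigma = 61.596 / 0.78 = 79.0 MPa

79.0 MPa


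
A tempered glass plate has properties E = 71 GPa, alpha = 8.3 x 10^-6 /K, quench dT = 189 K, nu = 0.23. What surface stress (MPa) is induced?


Tempering stress: sigma = E * alpha * dT / (1 - nu)
  E (MPa) = 71 * 1000 = 71000
  Numerator = 71000 * (8.3 x 10^-6) * 189 = 111.3777
  Denominator = 1 - 0.23 = 0.77
  sigma = 111.3777 / 0.77 = 144.6 MPa

144.6 MPa


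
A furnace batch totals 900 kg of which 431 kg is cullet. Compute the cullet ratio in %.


Cullet ratio = (cullet mass / total batch mass) * 100
  Ratio = 431 / 900 * 100 = 47.89%

47.89%


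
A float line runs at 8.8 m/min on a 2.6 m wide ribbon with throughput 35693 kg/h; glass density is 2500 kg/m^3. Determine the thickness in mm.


Ribbon cross-section from mass balance:
  Volume rate = throughput / density = 35693 / 2500 = 14.2772 m^3/h
  thickness = volume rate / (speed * 60 * width), i.e.
  thickness = throughput / (60 * speed * width * density) * 1000
  thickness = 35693 / (60 * 8.8 * 2.6 * 2500) * 1000 = 10.4 mm

10.4 mm


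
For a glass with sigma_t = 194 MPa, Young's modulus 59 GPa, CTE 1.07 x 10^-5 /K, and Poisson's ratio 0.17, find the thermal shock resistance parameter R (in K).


Thermal shock resistance: R = sigma * (1 - nu) / (E * alpha)
  Numerator = 194 * (1 - 0.17) = 161.02
  Denominator = 59 * 1000 * (1.07 x 10^-5) = 0.6313
  R = 161.02 / 0.6313 = 255.1 K

255.1 K


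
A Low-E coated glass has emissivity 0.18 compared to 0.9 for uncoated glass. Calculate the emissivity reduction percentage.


Percentage reduction = (1 - coated/uncoated) * 100
  Ratio = 0.18 / 0.9 = 0.2
  Reduction = (1 - 0.2) * 100 = 80.0%

80.0%


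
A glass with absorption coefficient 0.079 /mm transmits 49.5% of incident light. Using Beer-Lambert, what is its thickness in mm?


Rearrange T = exp(-alpha * thickness):
  thickness = -ln(T) / alpha
  T = 49.5/100 = 0.495
  ln(T) = -0.7032
  -ln(T) = 0.7032
  thickness = 0.7032 / 0.079 = 8.9 mm

8.9 mm


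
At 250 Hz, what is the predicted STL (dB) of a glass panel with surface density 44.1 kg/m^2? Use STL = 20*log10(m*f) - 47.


Mass law: STL = 20 * log10(m * f) - 47
  m * f = 44.1 * 250 = 11025
  log10(11025) = 4.04238
  STL = 20 * 4.04238 - 47 = 80.8476 - 47 = 33.8 dB

33.8 dB


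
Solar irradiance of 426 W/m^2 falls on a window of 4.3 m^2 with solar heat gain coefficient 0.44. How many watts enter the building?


Solar heat gain: Q = Area * SHGC * Irradiance
  Q = 4.3 * 0.44 * 426 = 806 W

806 W


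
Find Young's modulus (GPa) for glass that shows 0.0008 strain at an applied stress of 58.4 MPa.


Young's modulus: E = stress / strain
  E = 58.4 MPa / 0.0008 = 73000 MPa
Convert to GPa: 73000 / 1000 = 73.0 GPa

73.0 GPa


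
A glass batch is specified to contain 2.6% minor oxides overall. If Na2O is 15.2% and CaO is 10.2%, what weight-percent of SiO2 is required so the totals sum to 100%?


Known pieces sum to 100%:
  SiO2 = 100 - (others + Na2O + CaO)
  SiO2 = 100 - (2.6 + 15.2 + 10.2) = 72.0%

72.0%


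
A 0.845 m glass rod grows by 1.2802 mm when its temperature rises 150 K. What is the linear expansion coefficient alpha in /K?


Rearrange dL = alpha * L0 * dT for alpha:
  alpha = dL / (L0 * dT)
  alpha = (1.2802 / 1000) / (0.845 * 150) = 0.0000101 /K = 1.01 x 10^-5 /K

1.01 x 10^-5 /K


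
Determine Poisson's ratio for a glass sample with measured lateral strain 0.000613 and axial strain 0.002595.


Poisson's ratio: nu = lateral strain / axial strain
  nu = 0.000613 / 0.002595 = 0.2362

0.2362


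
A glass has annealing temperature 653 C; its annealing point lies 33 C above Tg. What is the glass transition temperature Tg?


Rearrange T_anneal = Tg + offset for Tg:
  Tg = T_anneal - offset = 653 - 33 = 620 C

620 C


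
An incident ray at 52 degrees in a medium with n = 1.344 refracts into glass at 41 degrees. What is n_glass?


Apply Snell's law: n1 * sin(theta1) = n2 * sin(theta2)
  n2 = n1 * sin(theta1) / sin(theta2)
  sin(52) = 0.788011
  sin(41) = 0.656059
  n2 = 1.344 * 0.788011 / 0.656059 = 1.6143

1.6143


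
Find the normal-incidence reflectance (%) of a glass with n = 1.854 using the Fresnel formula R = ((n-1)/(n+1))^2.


Fresnel reflectance at normal incidence:
  R = ((n - 1)/(n + 1))^2
  (n - 1)/(n + 1) = (1.854 - 1)/(1.854 + 1) = 0.299229
  R = 0.299229^2 = 0.089538
  R(%) = 0.089538 * 100 = 8.954%

8.954%


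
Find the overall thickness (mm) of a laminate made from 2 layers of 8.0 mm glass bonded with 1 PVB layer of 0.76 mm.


Total thickness = glass contribution + PVB contribution
  Glass: 2 * 8.0 = 16.0 mm
  PVB: 1 * 0.76 = 0.76 mm
  Total = 16.0 + 0.76 = 16.76 mm

16.76 mm


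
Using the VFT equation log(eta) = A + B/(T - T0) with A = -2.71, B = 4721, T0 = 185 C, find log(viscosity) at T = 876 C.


VFT equation: log(eta) = A + B / (T - T0)
  T - T0 = 876 - 185 = 691
  B / (T - T0) = 4721 / 691 = 6.832
  log(eta) = -2.71 + 6.832 = 4.122

4.122


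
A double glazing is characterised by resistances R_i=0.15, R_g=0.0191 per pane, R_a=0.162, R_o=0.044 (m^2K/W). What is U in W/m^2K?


Total thermal resistance (series):
  R_total = R_in + R_glass + R_air + R_glass + R_out
  R_total = 0.15 + 0.0191 + 0.162 + 0.0191 + 0.044 = 0.3942 m^2K/W
U-value = 1 / R_total = 1 / 0.3942 = 2.537 W/m^2K

2.537 W/m^2K


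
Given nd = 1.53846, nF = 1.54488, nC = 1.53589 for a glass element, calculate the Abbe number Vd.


Abbe number formula: Vd = (nd - 1) / (nF - nC)
  nd - 1 = 1.53846 - 1 = 0.53846
  nF - nC = 1.54488 - 1.53589 = 0.00899
  Vd = 0.53846 / 0.00899 = 59.9

59.9


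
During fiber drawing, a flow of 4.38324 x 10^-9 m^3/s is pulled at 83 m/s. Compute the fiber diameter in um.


Cross-sectional area from continuity:
  A = Q / v = 4.38324 x 10^-9 / 83 = 5.281012 x 10^-11 m^2
Diameter from circular cross-section:
  d = sqrt(4A / pi) * 10^6 (m -> um)
  d = sqrt(4 * 5.281012 x 10^-11 / pi) * 10^6 = 8.2 um

8.2 um


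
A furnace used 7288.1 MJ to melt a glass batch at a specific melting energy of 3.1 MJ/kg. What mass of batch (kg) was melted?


Rearrange E = m * s for m:
  m = E / s
  m = 7288.1 / 3.1 = 2351.0 kg

2351.0 kg


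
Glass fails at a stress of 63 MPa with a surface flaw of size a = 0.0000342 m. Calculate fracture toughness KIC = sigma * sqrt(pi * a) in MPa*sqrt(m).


Fracture toughness: KIC = sigma * sqrt(pi * a)
  pi * a = pi * 0.0000342 = 0.000107442
  sqrt(pi * a) = 0.010365
  KIC = 63 * 0.010365 = 0.653 MPa*sqrt(m)

0.653 MPa*sqrt(m)


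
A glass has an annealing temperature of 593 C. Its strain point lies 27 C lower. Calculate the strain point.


Strain point = annealing point - difference:
  T_strain = 593 - 27 = 566 C

566 C


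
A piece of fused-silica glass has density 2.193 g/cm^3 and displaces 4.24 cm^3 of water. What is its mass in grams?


Rearrange rho = m / V:
  m = rho * V
  m = 2.193 * 4.24 = 9.298 g

9.298 g


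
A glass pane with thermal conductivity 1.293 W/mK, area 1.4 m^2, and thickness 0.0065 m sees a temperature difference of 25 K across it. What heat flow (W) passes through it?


Fourier's law: Q = k * A * dT / t
  Q = 1.293 * 1.4 * 25 / 0.0065
  Q = 45.255 / 0.0065 = 6962.3 W

6962.3 W


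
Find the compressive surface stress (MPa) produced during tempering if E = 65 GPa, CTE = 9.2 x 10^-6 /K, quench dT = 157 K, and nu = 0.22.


Tempering stress: sigma = E * alpha * dT / (1 - nu)
  E (MPa) = 65 * 1000 = 65000
  Numerator = 65000 * (9.2 x 10^-6) * 157 = 93.886
  Denominator = 1 - 0.22 = 0.78
  sigma = 93.886 / 0.78 = 120.4 MPa

120.4 MPa


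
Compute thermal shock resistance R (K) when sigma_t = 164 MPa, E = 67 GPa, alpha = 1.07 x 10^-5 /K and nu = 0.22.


Thermal shock resistance: R = sigma * (1 - nu) / (E * alpha)
  Numerator = 164 * (1 - 0.22) = 127.92
  Denominator = 67 * 1000 * (1.07 x 10^-5) = 0.7169
  R = 127.92 / 0.7169 = 178.4 K

178.4 K


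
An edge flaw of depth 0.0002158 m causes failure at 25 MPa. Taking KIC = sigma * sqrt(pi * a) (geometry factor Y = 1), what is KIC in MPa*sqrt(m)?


Fracture toughness: KIC = sigma * sqrt(pi * a)
  pi * a = pi * 0.0002158 = 0.000677956
  sqrt(pi * a) = 0.026038
  KIC = 25 * 0.026038 = 0.651 MPa*sqrt(m)

0.651 MPa*sqrt(m)


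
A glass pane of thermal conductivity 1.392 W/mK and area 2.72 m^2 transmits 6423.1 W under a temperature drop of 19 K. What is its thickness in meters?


Fourier's law: t = k * A * dT / Q
  t = 1.392 * 2.72 * 19 / 6423.1
  t = 71.93856 / 6423.1 = 0.0112 m

0.0112 m


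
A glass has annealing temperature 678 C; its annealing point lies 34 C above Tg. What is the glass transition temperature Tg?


Rearrange T_anneal = Tg + offset for Tg:
  Tg = T_anneal - offset = 678 - 34 = 644 C

644 C


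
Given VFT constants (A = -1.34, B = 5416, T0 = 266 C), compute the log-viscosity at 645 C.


VFT equation: log(eta) = A + B / (T - T0)
  T - T0 = 645 - 266 = 379
  B / (T - T0) = 5416 / 379 = 14.29
  log(eta) = -1.34 + 14.29 = 12.95

12.95


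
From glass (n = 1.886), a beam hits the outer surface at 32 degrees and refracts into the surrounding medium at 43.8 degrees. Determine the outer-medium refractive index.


Apply Snell's law: n1 * sin(theta1) = n2 * sin(theta2)
  n2 = n1 * sin(theta1) / sin(theta2)
  sin(32) = 0.529919
  sin(43.8) = 0.692143
  n2 = 1.886 * 0.529919 / 0.692143 = 1.444

1.444


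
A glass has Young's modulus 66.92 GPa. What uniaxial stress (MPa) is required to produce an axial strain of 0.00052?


Rearrange E = sigma / epsilon:
  sigma = E * epsilon
  E (MPa) = 66.92 * 1000 = 66920
  sigma = 66920 * 0.00052 = 34.8 MPa

34.8 MPa


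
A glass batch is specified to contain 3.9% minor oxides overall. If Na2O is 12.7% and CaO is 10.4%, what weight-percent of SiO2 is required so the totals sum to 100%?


Known pieces sum to 100%:
  SiO2 = 100 - (others + Na2O + CaO)
  SiO2 = 100 - (3.9 + 12.7 + 10.4) = 73.0%

73.0%


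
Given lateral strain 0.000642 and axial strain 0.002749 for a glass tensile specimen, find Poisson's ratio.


Poisson's ratio: nu = lateral strain / axial strain
  nu = 0.000642 / 0.002749 = 0.2335

0.2335


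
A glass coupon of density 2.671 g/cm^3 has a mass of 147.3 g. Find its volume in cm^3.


Rearrange rho = m / V:
  V = m / rho
  V = 147.3 / 2.671 = 55.148 cm^3

55.148 cm^3


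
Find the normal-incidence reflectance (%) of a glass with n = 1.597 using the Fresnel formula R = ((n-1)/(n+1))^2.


Fresnel reflectance at normal incidence:
  R = ((n - 1)/(n + 1))^2
  (n - 1)/(n + 1) = (1.597 - 1)/(1.597 + 1) = 0.229881
  R = 0.229881^2 = 0.0528453
  R(%) = 0.0528453 * 100 = 5.285%

5.285%


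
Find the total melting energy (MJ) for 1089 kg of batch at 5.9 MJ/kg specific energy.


Total energy = mass * specific energy
  E = 1089 * 5.9 = 6425.1 MJ

6425.1 MJ


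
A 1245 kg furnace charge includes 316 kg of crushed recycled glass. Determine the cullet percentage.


Cullet ratio = (cullet mass / total batch mass) * 100
  Ratio = 316 / 1245 * 100 = 25.38%

25.38%


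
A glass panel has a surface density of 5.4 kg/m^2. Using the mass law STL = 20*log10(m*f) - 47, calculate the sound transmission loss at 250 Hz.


Mass law: STL = 20 * log10(m * f) - 47
  m * f = 5.4 * 250 = 1350
  log10(1350) = 3.13033
  STL = 20 * 3.13033 - 47 = 62.6066 - 47 = 15.6 dB

15.6 dB


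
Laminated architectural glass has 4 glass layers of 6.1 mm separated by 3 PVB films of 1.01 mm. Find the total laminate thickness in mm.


Total thickness = glass contribution + PVB contribution
  Glass: 4 * 6.1 = 24.4 mm
  PVB: 3 * 1.01 = 3.03 mm
  Total = 24.4 + 3.03 = 27.43 mm

27.43 mm


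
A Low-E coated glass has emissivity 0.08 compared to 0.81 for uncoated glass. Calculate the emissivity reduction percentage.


Percentage reduction = (1 - coated/uncoated) * 100
  Ratio = 0.08 / 0.81 = 0.0988
  Reduction = (1 - 0.0988) * 100 = 90.1%

90.1%


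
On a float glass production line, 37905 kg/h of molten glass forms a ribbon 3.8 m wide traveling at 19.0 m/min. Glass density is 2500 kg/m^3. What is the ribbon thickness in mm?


Ribbon cross-section from mass balance:
  Volume rate = throughput / density = 37905 / 2500 = 15.162 m^3/h
  thickness = volume rate / (speed * 60 * width), i.e.
  thickness = throughput / (60 * speed * width * density) * 1000
  thickness = 37905 / (60 * 19.0 * 3.8 * 2500) * 1000 = 3.5 mm

3.5 mm


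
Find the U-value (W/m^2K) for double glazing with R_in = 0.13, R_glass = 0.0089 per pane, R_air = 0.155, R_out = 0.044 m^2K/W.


Total thermal resistance (series):
  R_total = R_in + R_glass + R_air + R_glass + R_out
  R_total = 0.13 + 0.0089 + 0.155 + 0.0089 + 0.044 = 0.3468 m^2K/W
U-value = 1 / R_total = 1 / 0.3468 = 2.884 W/m^2K

2.884 W/m^2K


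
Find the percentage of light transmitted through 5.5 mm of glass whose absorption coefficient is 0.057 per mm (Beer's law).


Beer-Lambert law: T = exp(-alpha * thickness)
  exponent = -0.057 * 5.5 = -0.3135
  T = exp(-0.3135) = 0.7309
  Percentage = 0.7309 * 100 = 73.09%

73.09%


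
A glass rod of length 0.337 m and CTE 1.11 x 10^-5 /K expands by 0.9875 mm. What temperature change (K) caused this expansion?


Rearrange dL = alpha * L0 * dT for dT:
  dT = dL / (alpha * L0)
  dL (m) = 0.9875 / 1000 = 0.0009875
  dT = 0.0009875 / ((1.11 x 10^-5) * 0.337) = 264.0 K

264.0 K


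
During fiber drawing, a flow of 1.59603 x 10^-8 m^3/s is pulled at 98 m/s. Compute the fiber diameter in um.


Cross-sectional area from continuity:
  A = Q / v = 1.59603 x 10^-8 / 98 = 1.628602 x 10^-10 m^2
Diameter from circular cross-section:
  d = sqrt(4A / pi) * 10^6 (m -> um)
  d = sqrt(4 * 1.628602 x 10^-10 / pi) * 10^6 = 14.4 um

14.4 um


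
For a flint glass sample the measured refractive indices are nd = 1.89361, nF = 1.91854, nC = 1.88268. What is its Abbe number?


Abbe number formula: Vd = (nd - 1) / (nF - nC)
  nd - 1 = 1.89361 - 1 = 0.89361
  nF - nC = 1.91854 - 1.88268 = 0.03586
  Vd = 0.89361 / 0.03586 = 24.92

24.92
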